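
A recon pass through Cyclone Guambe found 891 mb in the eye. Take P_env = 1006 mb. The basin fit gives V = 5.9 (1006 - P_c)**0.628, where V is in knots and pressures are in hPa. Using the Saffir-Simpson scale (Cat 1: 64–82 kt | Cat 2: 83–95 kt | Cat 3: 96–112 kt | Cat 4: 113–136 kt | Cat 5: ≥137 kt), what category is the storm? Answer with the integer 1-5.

ΔP = 1006 − 891 = 115 mb.
V ≈ 5.9 × 115^0.628 = 5.9 × 19.68 ≈ 116 kt.
116 kt falls in the Category 4 band.

4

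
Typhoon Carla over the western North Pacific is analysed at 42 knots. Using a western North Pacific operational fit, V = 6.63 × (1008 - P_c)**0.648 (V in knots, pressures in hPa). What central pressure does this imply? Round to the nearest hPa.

991 hPa

ΔP = (V / 6.63)^(1/0.648) = (42/6.63)^1.543.
42/6.63 = 6.335; 6.335^1.543 ≈ 17.27 hPa.
P_c = 1008 − 17.27 = 990.73 ≈ 991 hPa.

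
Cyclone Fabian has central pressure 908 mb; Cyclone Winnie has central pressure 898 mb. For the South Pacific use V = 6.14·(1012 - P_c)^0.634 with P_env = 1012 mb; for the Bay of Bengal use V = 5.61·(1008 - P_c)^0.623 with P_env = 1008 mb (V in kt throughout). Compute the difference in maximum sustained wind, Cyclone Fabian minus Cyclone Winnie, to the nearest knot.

12 kt

Cyclone Fabian: ΔP = 104; V ≈ 6.14 × 104^0.634 ≈ 116.67 kt.
Cyclone Winnie: ΔP = 110; V ≈ 5.61 × 110^0.623 ≈ 104.89 kt.
Difference ≈ 116.67 − 104.89 = 11.78 → 12 kt.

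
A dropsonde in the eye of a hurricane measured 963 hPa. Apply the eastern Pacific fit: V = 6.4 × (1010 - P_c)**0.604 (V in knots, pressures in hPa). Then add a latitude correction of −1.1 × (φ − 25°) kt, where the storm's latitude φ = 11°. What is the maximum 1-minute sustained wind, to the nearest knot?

81 kt

ΔP = 1010 − 963 = 47 hPa.
47^0.604 ≈ 10.232.
V ≈ 6.4 × 10.232 ≈ 65.5 kt.
Latitude correction: −1.1 × (11 − 25) = 15.4 kt.
Corrected V ≈ 80.9 kt → 81 kt.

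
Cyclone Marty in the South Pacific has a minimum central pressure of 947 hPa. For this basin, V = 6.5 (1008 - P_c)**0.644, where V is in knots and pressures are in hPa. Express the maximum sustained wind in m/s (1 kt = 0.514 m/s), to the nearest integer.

47 m/s

ΔP = 1008 − 947 = 61 hPa.
V ≈ 6.5 × 61^0.644 = 6.5 × 14.117 ≈ 91.763 kt.
91.763 × 0.514 ≈ 47.17 m/s → 47 m/s.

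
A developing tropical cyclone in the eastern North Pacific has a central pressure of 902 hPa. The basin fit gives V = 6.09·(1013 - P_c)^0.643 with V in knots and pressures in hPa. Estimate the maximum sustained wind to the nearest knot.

ΔP = 1013 − 902 = 111 hPa.
111^0.643 ≈ 20.661.
V ≈ 6.09 × 20.661 ≈ 125.8 kt.

126 kt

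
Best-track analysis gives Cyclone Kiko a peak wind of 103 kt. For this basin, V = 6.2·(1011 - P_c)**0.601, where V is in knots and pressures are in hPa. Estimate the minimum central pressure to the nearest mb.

904 mb

ΔP = (V / 6.2)^(1/0.601) = (103/6.2)^1.664.
103/6.2 = 16.613; 16.613^1.664 ≈ 107.32 mb.
P_c = 1011 − 107.32 = 903.68 ≈ 904 mb.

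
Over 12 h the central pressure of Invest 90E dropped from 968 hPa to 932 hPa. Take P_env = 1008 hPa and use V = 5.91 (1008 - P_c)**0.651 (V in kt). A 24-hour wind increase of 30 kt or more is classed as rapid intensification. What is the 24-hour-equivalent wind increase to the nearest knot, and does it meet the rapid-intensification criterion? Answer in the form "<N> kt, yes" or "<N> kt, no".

68 kt, yes

V₁: ΔP = 40, V ≈ 5.91 × 40^0.651 ≈ 65.24 kt.
V₂: ΔP = 76, V ≈ 5.91 × 76^0.651 ≈ 99.08 kt.
ΔV over 12 h = 33.84 kt → 24 h equivalent = 33.84 × 24/12 ≈ 67.68 kt.
68 kt ≥ 30 kt ⇒ rapid intensification.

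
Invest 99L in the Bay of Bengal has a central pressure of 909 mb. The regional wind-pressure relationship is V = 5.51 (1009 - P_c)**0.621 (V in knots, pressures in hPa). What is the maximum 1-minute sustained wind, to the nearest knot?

ΔP = 1009 − 909 = 100 mb.
100^0.621 ≈ 17.458.
V ≈ 5.51 × 17.458 ≈ 96.2 kt.

96 kt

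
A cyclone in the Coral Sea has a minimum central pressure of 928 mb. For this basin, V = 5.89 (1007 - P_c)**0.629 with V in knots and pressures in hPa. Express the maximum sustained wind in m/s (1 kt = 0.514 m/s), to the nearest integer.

ΔP = 1007 − 928 = 79 mb.
V ≈ 5.89 × 79^0.629 = 5.89 × 15.617 ≈ 91.986 kt.
91.986 × 0.514 ≈ 47.28 m/s → 47 m/s.

47 m/s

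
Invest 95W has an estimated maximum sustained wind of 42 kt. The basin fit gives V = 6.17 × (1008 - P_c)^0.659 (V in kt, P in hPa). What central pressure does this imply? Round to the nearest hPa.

990 hPa

ΔP = (V / 6.17)^(1/0.659) = (42/6.17)^1.517.
42/6.17 = 6.807; 6.807^1.517 ≈ 18.36 hPa.
P_c = 1008 − 18.36 = 989.64 ≈ 990 hPa.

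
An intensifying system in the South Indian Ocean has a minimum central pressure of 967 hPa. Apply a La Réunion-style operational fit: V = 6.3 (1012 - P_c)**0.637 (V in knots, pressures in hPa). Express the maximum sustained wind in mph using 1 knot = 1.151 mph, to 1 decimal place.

81.9 mph

ΔP = 1012 − 967 = 45 hPa.
V ≈ 6.3 × 45^0.637 = 6.3 × 11.300 ≈ 71.193 kt.
71.193 × 1.151 ≈ 81.94 mph → 81.9 mph.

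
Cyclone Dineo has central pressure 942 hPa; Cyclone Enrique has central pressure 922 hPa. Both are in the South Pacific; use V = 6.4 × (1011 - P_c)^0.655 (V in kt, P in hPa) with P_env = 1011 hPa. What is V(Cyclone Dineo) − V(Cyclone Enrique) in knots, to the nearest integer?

Cyclone Dineo: ΔP = 69; V ≈ 6.4 × 69^0.655 ≈ 102.48 kt.
Cyclone Enrique: ΔP = 89; V ≈ 6.4 × 89^0.655 ≈ 121.07 kt.
Difference ≈ 102.48 − 121.07 = -18.59 → -19 kt.

-19 kt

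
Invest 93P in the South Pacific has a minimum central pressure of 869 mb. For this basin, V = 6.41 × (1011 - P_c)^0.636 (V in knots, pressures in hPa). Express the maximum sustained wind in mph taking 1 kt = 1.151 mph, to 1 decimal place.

ΔP = 1011 − 869 = 142 mb.
V ≈ 6.41 × 142^0.636 = 6.41 × 23.381 ≈ 149.870 kt.
149.870 × 1.151 ≈ 172.50 mph → 172.5 mph.

172.5 mph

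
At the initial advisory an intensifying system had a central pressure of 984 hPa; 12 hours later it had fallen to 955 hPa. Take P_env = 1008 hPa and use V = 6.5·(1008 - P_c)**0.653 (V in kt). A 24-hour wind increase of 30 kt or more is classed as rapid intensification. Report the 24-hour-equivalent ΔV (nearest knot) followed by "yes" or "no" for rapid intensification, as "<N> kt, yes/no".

70 kt, yes

V₁: ΔP = 24, V ≈ 6.5 × 24^0.653 ≈ 51.78 kt.
V₂: ΔP = 53, V ≈ 6.5 × 53^0.653 ≈ 86.87 kt.
ΔV over 12 h = 35.09 kt → 24 h equivalent = 35.09 × 24/12 ≈ 70.18 kt.
70 kt ≥ 30 kt ⇒ rapid intensification.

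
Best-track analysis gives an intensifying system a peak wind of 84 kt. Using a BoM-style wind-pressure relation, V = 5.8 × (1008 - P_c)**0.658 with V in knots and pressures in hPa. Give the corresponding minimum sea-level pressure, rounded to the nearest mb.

ΔP = (V / 5.8)^(1/0.658) = (84/5.8)^1.520.
84/5.8 = 14.483; 14.483^1.520 ≈ 58.10 mb.
P_c = 1008 − 58.10 = 949.90 ≈ 950 mb.

950 mb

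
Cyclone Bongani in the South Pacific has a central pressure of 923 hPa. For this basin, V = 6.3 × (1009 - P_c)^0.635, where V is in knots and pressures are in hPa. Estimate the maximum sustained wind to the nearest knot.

107 kt

ΔP = 1009 − 923 = 86 hPa.
86^0.635 ≈ 16.920.
V ≈ 6.3 × 16.920 ≈ 106.6 kt.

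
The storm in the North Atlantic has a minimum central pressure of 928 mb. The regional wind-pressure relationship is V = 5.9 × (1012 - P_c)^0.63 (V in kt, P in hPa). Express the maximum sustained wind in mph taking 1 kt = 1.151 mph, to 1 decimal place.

ΔP = 1012 − 928 = 84 mb.
V ≈ 5.9 × 84^0.63 = 5.9 × 16.304 ≈ 96.194 kt.
96.194 × 1.151 ≈ 110.72 mph → 110.7 mph.

110.7 mph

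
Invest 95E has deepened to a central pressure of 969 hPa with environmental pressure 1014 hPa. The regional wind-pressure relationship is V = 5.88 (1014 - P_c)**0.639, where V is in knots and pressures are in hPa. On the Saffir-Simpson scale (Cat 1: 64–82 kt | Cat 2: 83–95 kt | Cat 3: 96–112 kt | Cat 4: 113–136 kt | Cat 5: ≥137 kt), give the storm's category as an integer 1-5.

1

ΔP = 1014 − 969 = 45 hPa.
V ≈ 5.88 × 45^0.639 = 5.88 × 11.39 ≈ 67 kt.
67 kt falls in the Category 1 band.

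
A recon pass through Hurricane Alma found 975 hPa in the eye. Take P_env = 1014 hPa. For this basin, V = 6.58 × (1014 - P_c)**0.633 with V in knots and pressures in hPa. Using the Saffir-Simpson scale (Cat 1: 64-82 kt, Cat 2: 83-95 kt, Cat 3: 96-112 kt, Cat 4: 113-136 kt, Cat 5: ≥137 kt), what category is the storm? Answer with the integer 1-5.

1

ΔP = 1014 − 975 = 39 hPa.
V ≈ 6.58 × 39^0.633 = 6.58 × 10.17 ≈ 67 kt.
67 kt falls in the Category 1 band.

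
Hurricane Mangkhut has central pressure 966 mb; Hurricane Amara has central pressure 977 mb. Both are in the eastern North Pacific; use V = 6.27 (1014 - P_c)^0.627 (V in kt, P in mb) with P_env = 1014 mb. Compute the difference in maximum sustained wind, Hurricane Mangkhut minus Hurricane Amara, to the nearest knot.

11 kt

Hurricane Mangkhut: ΔP = 48; V ≈ 6.27 × 48^0.627 ≈ 71.02 kt.
Hurricane Amara: ΔP = 37; V ≈ 6.27 × 37^0.627 ≈ 60.33 kt.
Difference ≈ 71.02 − 60.33 = 10.69 → 11 kt.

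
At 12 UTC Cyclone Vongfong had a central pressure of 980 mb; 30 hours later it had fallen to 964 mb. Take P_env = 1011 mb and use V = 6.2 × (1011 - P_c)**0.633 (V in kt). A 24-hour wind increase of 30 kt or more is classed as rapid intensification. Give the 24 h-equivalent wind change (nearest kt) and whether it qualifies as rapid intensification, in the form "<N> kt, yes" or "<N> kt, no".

13 kt, no

V₁: ΔP = 31, V ≈ 6.2 × 31^0.633 ≈ 54.50 kt.
V₂: ΔP = 47, V ≈ 6.2 × 47^0.633 ≈ 70.93 kt.
ΔV over 30 h = 16.43 kt → 24 h equivalent = 16.43 × 24/30 ≈ 13.14 kt.
13 kt < 30 kt ⇒ not rapid intensification.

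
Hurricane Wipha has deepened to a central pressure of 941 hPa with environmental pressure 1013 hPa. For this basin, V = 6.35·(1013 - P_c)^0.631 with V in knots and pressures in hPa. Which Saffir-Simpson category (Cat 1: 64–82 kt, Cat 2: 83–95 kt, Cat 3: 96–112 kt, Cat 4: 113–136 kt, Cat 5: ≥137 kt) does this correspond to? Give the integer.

2

ΔP = 1013 − 941 = 72 hPa.
V ≈ 6.35 × 72^0.631 = 6.35 × 14.86 ≈ 94 kt.
94 kt falls in the Category 2 band.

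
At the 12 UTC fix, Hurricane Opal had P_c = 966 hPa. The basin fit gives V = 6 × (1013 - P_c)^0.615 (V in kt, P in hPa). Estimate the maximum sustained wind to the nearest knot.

ΔP = 1013 − 966 = 47 hPa.
47^0.615 ≈ 10.674.
V ≈ 6 × 10.674 ≈ 64.0 kt.

64 kt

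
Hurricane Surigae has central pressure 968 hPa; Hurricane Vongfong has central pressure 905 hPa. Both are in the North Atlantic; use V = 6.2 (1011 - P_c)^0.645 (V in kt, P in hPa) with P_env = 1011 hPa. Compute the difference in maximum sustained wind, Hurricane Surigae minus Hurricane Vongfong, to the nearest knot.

Hurricane Surigae: ΔP = 43; V ≈ 6.2 × 43^0.645 ≈ 70.14 kt.
Hurricane Vongfong: ΔP = 106; V ≈ 6.2 × 106^0.645 ≈ 125.52 kt.
Difference ≈ 70.14 − 125.52 = -55.38 → -55 kt.

-55 kt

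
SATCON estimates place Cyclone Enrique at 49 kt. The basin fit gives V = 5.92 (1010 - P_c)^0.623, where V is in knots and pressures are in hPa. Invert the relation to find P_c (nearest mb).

980 mb

ΔP = (V / 5.92)^(1/0.623) = (49/5.92)^1.605.
49/5.92 = 8.277; 8.277^1.605 ≈ 29.74 mb.
P_c = 1010 − 29.74 = 980.26 ≈ 980 mb.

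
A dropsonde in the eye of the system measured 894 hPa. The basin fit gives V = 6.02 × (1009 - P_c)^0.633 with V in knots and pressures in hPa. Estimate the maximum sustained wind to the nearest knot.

121 kt

ΔP = 1009 − 894 = 115 hPa.
115^0.633 ≈ 20.157.
V ≈ 6.02 × 20.157 ≈ 121.3 kt.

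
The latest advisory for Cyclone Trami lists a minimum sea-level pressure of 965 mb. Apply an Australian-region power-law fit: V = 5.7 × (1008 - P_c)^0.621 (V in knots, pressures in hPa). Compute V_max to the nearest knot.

ΔP = 1008 − 965 = 43 mb.
43^0.621 ≈ 10.337.
V ≈ 5.7 × 10.337 ≈ 58.9 kt.

59 kt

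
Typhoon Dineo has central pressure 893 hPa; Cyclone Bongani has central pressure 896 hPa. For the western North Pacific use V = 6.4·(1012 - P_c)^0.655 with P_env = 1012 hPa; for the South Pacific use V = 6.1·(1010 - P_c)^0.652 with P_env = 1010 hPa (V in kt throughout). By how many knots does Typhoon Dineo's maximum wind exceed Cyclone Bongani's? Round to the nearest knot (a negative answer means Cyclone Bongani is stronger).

Typhoon Dineo: ΔP = 119; V ≈ 6.4 × 119^0.655 ≈ 146.44 kt.
Cyclone Bongani: ΔP = 114; V ≈ 6.1 × 114^0.652 ≈ 133.79 kt.
Difference ≈ 146.44 − 133.79 = 12.65 → 13 kt.

13 kt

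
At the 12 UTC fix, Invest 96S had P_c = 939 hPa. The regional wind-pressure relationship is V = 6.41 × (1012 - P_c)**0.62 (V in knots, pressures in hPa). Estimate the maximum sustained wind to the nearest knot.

92 kt

ΔP = 1012 − 939 = 73 hPa.
73^0.62 ≈ 14.298.
V ≈ 6.41 × 14.298 ≈ 91.6 kt.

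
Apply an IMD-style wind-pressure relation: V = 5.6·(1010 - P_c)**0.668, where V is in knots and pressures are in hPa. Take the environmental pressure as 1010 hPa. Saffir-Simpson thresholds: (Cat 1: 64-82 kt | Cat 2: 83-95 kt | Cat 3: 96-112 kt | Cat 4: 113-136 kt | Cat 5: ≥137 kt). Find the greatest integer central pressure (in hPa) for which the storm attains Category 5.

Category 5 begins at V = 137 kt.
Required ΔP = (137/5.6)^(1/0.668) = 24.464^1.497 ≈ 119.85 hPa.
P_c ≤ 1010 − 119.85 = 890.15, so the highest integer P_c is 890 hPa.

890 hPa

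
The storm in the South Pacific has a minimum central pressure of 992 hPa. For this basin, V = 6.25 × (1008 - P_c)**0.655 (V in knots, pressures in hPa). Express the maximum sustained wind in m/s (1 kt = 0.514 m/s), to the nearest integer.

20 m/s

ΔP = 1008 − 992 = 16 hPa.
V ≈ 6.25 × 16^0.655 = 6.25 × 6.148 ≈ 38.422 kt.
38.422 × 0.514 ≈ 19.75 m/s → 20 m/s.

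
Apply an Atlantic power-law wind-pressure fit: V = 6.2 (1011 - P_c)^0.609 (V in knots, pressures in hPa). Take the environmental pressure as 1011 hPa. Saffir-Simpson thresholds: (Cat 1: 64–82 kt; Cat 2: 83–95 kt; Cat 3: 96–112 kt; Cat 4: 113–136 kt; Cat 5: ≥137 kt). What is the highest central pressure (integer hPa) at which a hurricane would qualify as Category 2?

Category 2 begins at V = 83 kt.
Required ΔP = (83/6.2)^(1/0.609) = 13.387^1.642 ≈ 70.80 hPa.
P_c ≤ 1011 − 70.80 = 940.20, so the highest integer P_c is 940 hPa.

940 hPa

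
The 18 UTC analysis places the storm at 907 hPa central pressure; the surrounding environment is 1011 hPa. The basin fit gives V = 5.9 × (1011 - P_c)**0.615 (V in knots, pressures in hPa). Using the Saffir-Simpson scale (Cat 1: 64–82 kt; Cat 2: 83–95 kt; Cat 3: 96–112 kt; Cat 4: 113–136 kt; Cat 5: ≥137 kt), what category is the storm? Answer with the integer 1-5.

3

ΔP = 1011 − 907 = 104 hPa.
V ≈ 5.9 × 104^0.615 = 5.9 × 17.40 ≈ 103 kt.
103 kt falls in the Category 3 band.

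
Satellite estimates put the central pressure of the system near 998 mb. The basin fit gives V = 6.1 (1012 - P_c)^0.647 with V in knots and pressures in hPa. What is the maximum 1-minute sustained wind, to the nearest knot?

ΔP = 1012 − 998 = 14 mb.
14^0.647 ≈ 5.515.
V ≈ 6.1 × 5.515 ≈ 33.6 kt.

34 kt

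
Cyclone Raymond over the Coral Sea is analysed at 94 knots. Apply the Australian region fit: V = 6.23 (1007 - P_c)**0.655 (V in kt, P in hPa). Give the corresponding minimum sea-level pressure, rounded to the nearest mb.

ΔP = (V / 6.23)^(1/0.655) = (94/6.23)^1.527.
94/6.23 = 15.088; 15.088^1.527 ≈ 63.02 mb.
P_c = 1007 − 63.02 = 943.98 ≈ 944 mb.

944 mb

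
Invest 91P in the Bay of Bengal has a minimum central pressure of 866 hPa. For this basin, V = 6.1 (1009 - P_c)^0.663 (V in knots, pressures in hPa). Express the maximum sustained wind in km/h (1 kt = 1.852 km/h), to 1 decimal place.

303.4 km/h

ΔP = 1009 − 866 = 143 hPa.
V ≈ 6.1 × 143^0.663 = 6.1 × 26.853 ≈ 163.801 kt.
163.801 × 1.852 ≈ 303.36 km/h → 303.4 km/h.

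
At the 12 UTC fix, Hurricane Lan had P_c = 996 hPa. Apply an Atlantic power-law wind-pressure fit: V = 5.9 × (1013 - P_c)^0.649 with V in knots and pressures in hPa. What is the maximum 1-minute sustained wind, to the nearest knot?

ΔP = 1013 − 996 = 17 hPa.
17^0.649 ≈ 6.289.
V ≈ 5.9 × 6.289 ≈ 37.1 kt.

37 kt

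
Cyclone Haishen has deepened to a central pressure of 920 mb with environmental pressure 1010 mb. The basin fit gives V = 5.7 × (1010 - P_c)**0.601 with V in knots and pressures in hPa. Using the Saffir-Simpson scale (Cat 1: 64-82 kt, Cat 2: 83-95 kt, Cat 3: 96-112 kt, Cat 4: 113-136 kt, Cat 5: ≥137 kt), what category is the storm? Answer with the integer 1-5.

2

ΔP = 1010 − 920 = 90 mb.
V ≈ 5.7 × 90^0.601 = 5.7 × 14.95 ≈ 85 kt.
85 kt falls in the Category 2 band.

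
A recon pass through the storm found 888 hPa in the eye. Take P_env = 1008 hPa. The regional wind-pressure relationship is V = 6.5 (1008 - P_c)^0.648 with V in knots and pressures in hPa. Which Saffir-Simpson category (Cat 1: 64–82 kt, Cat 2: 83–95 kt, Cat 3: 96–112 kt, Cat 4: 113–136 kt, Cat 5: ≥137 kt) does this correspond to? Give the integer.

ΔP = 1008 − 888 = 120 hPa.
V ≈ 6.5 × 120^0.648 = 6.5 × 22.25 ≈ 145 kt.
145 kt falls in the Category 5 band.

5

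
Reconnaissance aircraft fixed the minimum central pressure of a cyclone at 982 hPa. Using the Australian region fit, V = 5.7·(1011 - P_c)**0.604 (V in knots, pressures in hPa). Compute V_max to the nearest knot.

44 kt

ΔP = 1011 − 982 = 29 hPa.
29^0.604 ≈ 7.643.
V ≈ 5.7 × 7.643 ≈ 43.6 kt.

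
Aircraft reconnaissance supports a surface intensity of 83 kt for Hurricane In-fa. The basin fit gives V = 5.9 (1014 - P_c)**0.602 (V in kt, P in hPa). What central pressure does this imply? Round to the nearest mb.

ΔP = (V / 5.9)^(1/0.602) = (83/5.9)^1.661.
83/5.9 = 14.068; 14.068^1.661 ≈ 80.79 mb.
P_c = 1014 − 80.79 = 933.21 ≈ 933 mb.

933 mb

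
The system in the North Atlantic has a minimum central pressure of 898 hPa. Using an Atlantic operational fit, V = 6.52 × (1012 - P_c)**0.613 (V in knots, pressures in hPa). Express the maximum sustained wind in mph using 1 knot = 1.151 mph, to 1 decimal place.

136.8 mph

ΔP = 1012 − 898 = 114 hPa.
V ≈ 6.52 × 114^0.613 = 6.52 × 18.234 ≈ 118.886 kt.
118.886 × 1.151 ≈ 136.84 mph → 136.8 mph.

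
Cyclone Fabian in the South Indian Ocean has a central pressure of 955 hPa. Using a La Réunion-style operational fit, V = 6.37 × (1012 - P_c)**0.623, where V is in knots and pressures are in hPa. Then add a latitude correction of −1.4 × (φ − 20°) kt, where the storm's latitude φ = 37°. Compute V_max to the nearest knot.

ΔP = 1012 − 955 = 57 hPa.
57^0.623 ≈ 12.414.
V ≈ 6.37 × 12.414 ≈ 79.1 kt.
Latitude correction: −1.4 × (37 − 20) = -23.8 kt.
Corrected V ≈ 55.3 kt → 55 kt.

55 kt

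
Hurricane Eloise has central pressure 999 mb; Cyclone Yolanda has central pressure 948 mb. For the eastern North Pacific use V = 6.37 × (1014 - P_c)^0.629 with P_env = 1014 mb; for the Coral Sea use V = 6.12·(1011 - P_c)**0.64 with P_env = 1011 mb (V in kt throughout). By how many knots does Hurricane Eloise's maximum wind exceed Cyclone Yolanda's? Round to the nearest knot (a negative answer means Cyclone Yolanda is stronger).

Hurricane Eloise: ΔP = 15; V ≈ 6.37 × 15^0.629 ≈ 34.99 kt.
Cyclone Yolanda: ΔP = 63; V ≈ 6.12 × 63^0.64 ≈ 86.76 kt.
Difference ≈ 34.99 − 86.76 = -51.77 → -52 kt.

-52 kt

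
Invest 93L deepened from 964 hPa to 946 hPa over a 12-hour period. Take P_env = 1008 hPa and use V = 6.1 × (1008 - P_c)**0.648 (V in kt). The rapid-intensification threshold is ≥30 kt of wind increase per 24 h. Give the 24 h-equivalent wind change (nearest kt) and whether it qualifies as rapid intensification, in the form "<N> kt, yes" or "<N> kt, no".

V₁: ΔP = 44, V ≈ 6.1 × 44^0.648 ≈ 70.84 kt.
V₂: ΔP = 62, V ≈ 6.1 × 62^0.648 ≈ 88.47 kt.
ΔV over 12 h = 17.63 kt → 24 h equivalent = 17.63 × 24/12 ≈ 35.26 kt.
35 kt ≥ 30 kt ⇒ rapid intensification.

35 kt, yes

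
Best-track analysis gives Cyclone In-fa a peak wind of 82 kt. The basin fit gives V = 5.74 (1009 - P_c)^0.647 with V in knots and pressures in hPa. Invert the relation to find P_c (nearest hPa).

948 hPa

ΔP = (V / 5.74)^(1/0.647) = (82/5.74)^1.546.
82/5.74 = 14.286; 14.286^1.546 ≈ 60.96 hPa.
P_c = 1009 − 60.96 = 948.04 ≈ 948 hPa.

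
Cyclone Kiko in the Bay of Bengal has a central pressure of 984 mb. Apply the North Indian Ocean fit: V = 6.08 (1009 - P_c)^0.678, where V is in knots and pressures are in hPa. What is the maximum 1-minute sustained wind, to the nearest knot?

ΔP = 1009 − 984 = 25 mb.
25^0.678 ≈ 8.868.
V ≈ 6.08 × 8.868 ≈ 53.9 kt.

54 kt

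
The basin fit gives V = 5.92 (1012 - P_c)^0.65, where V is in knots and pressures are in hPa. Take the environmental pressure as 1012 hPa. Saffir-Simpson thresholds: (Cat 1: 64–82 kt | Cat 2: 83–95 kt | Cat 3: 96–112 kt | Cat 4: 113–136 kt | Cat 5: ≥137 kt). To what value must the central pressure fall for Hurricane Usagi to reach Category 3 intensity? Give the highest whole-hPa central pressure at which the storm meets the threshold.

939 hPa

Category 3 begins at V = 96 kt.
Required ΔP = (96/5.92)^(1/0.65) = 16.216^1.538 ≈ 72.69 hPa.
P_c ≤ 1012 − 72.69 = 939.31, so the highest integer P_c is 939 hPa.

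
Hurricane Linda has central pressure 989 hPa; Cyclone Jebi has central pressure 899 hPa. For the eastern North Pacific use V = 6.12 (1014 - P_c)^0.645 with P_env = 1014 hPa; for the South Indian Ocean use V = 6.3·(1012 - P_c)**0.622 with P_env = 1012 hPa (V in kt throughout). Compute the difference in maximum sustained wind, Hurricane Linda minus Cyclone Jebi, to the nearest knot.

-70 kt

Hurricane Linda: ΔP = 25; V ≈ 6.12 × 25^0.645 ≈ 48.80 kt.
Cyclone Jebi: ΔP = 113; V ≈ 6.3 × 113^0.622 ≈ 119.22 kt.
Difference ≈ 48.80 − 119.22 = -70.42 → -70 kt.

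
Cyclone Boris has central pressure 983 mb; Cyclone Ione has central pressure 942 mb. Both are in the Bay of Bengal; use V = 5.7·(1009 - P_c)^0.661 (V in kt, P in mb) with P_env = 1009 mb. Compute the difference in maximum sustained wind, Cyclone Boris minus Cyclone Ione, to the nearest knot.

-43 kt

Cyclone Boris: ΔP = 26; V ≈ 5.7 × 26^0.661 ≈ 49.11 kt.
Cyclone Ione: ΔP = 67; V ≈ 5.7 × 67^0.661 ≈ 91.81 kt.
Difference ≈ 49.11 − 91.81 = -42.70 → -43 kt.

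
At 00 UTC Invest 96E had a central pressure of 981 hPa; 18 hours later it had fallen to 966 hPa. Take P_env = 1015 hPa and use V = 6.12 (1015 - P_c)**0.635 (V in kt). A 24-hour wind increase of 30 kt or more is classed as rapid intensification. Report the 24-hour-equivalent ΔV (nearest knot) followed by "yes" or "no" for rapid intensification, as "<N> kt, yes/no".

20 kt, no

V₁: ΔP = 34, V ≈ 6.12 × 34^0.635 ≈ 57.44 kt.
V₂: ΔP = 49, V ≈ 6.12 × 49^0.635 ≈ 72.45 kt.
ΔV over 18 h = 15.01 kt → 24 h equivalent = 15.01 × 24/18 ≈ 20.01 kt.
20 kt < 30 kt ⇒ not rapid intensification.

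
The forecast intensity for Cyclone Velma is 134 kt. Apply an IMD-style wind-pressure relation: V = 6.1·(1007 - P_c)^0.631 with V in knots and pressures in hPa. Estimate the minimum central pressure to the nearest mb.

873 mb

ΔP = (V / 6.1)^(1/0.631) = (134/6.1)^1.585.
134/6.1 = 21.967; 21.967^1.585 ≈ 133.79 mb.
P_c = 1007 − 133.79 = 873.21 ≈ 873 mb.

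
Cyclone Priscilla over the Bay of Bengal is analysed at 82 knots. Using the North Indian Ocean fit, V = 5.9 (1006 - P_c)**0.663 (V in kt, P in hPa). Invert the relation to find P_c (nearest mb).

953 mb

ΔP = (V / 5.9)^(1/0.663) = (82/5.9)^1.508.
82/5.9 = 13.898; 13.898^1.508 ≈ 52.96 mb.
P_c = 1006 − 52.96 = 953.04 ≈ 953 mb.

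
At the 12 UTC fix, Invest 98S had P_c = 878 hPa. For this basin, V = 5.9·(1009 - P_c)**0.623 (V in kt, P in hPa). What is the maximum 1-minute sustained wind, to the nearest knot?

ΔP = 1009 − 878 = 131 hPa.
131^0.623 ≈ 20.848.
V ≈ 5.9 × 20.848 ≈ 123.0 kt.

123 kt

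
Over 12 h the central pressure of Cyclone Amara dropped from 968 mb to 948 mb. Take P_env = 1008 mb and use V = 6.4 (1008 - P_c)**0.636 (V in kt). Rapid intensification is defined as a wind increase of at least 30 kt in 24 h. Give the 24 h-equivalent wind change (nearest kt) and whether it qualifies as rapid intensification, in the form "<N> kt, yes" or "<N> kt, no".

V₁: ΔP = 40, V ≈ 6.4 × 40^0.636 ≈ 66.85 kt.
V₂: ΔP = 60, V ≈ 6.4 × 60^0.636 ≈ 86.51 kt.
ΔV over 12 h = 19.66 kt → 24 h equivalent = 19.66 × 24/12 ≈ 39.32 kt.
39 kt ≥ 30 kt ⇒ rapid intensification.

39 kt, yes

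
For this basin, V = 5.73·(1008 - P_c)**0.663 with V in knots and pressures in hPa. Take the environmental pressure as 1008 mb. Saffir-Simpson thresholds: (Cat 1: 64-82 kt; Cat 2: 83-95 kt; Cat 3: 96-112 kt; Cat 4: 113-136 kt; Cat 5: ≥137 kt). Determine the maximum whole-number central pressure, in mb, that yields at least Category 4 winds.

918 mb

Category 4 begins at V = 113 kt.
Required ΔP = (113/5.73)^(1/0.663) = 19.721^1.508 ≈ 89.77 mb.
P_c ≤ 1008 − 89.77 = 918.23, so the highest integer P_c is 918 mb.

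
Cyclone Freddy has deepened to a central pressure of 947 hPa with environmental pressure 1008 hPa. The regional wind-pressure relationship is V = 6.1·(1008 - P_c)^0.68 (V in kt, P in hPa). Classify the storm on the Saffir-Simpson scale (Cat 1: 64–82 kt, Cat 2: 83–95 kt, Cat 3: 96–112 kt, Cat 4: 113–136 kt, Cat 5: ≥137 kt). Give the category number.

ΔP = 1008 − 947 = 61 hPa.
V ≈ 6.1 × 61^0.68 = 6.1 × 16.37 ≈ 100 kt.
100 kt falls in the Category 3 band.

3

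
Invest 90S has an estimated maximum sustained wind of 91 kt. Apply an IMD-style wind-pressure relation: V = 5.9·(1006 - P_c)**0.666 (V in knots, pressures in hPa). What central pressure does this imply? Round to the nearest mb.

945 mb

ΔP = (V / 5.9)^(1/0.666) = (91/5.9)^1.502.
91/5.9 = 15.424; 15.424^1.502 ≈ 60.82 mb.
P_c = 1006 − 60.82 = 945.18 ≈ 945 mb.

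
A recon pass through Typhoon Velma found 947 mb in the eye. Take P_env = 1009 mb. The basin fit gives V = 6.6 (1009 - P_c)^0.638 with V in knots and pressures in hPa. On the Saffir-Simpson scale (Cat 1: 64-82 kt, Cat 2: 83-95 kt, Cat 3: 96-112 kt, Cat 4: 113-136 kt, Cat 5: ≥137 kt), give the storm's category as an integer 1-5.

ΔP = 1009 − 947 = 62 mb.
V ≈ 6.6 × 62^0.638 = 6.6 × 13.92 ≈ 92 kt.
92 kt falls in the Category 2 band.

2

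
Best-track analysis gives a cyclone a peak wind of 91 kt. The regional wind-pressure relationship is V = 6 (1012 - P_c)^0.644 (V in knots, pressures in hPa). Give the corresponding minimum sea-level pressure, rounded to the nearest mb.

944 mb

ΔP = (V / 6)^(1/0.644) = (91/6)^1.553.
91/6 = 15.167; 15.167^1.553 ≈ 68.18 mb.
P_c = 1012 − 68.18 = 943.82 ≈ 944 mb.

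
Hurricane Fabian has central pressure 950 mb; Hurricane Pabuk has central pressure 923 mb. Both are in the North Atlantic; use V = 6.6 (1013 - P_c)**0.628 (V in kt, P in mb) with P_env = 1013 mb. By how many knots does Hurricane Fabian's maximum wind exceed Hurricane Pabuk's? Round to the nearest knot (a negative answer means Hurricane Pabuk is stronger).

Hurricane Fabian: ΔP = 63; V ≈ 6.6 × 63^0.628 ≈ 89.03 kt.
Hurricane Pabuk: ΔP = 90; V ≈ 6.6 × 90^0.628 ≈ 111.38 kt.
Difference ≈ 89.03 − 111.38 = -22.35 → -22 kt.

-22 kt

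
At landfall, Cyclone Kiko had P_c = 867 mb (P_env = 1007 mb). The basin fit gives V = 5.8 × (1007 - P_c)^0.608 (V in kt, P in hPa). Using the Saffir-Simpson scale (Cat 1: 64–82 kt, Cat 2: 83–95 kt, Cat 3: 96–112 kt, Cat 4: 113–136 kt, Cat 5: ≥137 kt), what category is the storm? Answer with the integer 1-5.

4

ΔP = 1007 − 867 = 140 mb.
V ≈ 5.8 × 140^0.608 = 5.8 × 20.18 ≈ 117 kt.
117 kt falls in the Category 4 band.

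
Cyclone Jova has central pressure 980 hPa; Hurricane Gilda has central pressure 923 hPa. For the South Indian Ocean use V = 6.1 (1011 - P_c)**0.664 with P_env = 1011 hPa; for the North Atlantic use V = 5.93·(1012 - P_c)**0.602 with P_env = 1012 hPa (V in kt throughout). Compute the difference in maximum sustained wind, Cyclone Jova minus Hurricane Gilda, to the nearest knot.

Cyclone Jova: ΔP = 31; V ≈ 6.1 × 31^0.664 ≈ 59.65 kt.
Hurricane Gilda: ΔP = 89; V ≈ 5.93 × 89^0.602 ≈ 88.43 kt.
Difference ≈ 59.65 − 88.43 = -28.78 → -29 kt.

-29 kt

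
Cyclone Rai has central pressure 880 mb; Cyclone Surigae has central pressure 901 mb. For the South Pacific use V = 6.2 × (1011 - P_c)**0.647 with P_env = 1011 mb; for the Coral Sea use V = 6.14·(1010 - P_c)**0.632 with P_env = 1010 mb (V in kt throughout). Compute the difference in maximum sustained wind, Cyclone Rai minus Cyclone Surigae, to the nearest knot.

Cyclone Rai: ΔP = 131; V ≈ 6.2 × 131^0.647 ≈ 145.30 kt.
Cyclone Surigae: ΔP = 109; V ≈ 6.14 × 109^0.632 ≈ 119.08 kt.
Difference ≈ 145.30 − 119.08 = 26.22 → 26 kt.

26 kt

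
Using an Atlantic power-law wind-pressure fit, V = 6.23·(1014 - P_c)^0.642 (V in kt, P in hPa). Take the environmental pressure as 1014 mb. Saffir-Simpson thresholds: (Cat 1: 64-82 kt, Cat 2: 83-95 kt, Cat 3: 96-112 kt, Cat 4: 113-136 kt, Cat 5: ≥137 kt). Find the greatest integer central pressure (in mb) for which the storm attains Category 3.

Category 3 begins at V = 96 kt.
Required ΔP = (96/6.23)^(1/0.642) = 15.409^1.558 ≈ 70.82 mb.
P_c ≤ 1014 − 70.82 = 943.18, so the highest integer P_c is 943 mb.

943 mb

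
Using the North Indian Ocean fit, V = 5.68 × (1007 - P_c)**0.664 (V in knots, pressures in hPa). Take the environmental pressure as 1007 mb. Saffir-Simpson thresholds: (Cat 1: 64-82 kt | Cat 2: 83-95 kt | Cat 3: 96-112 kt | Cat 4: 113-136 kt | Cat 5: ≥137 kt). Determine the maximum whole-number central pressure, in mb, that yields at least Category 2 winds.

950 mb

Category 2 begins at V = 83 kt.
Required ΔP = (83/5.68)^(1/0.664) = 14.613^1.506 ≈ 56.77 mb.
P_c ≤ 1007 − 56.77 = 950.23, so the highest integer P_c is 950 mb.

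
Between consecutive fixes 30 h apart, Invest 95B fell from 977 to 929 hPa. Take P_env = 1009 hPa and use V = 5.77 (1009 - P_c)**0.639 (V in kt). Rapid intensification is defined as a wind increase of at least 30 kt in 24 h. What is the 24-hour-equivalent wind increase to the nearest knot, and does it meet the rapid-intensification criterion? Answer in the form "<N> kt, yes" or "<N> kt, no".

V₁: ΔP = 32, V ≈ 5.77 × 32^0.639 ≈ 52.84 kt.
V₂: ΔP = 80, V ≈ 5.77 × 80^0.639 ≈ 94.90 kt.
ΔV over 30 h = 42.06 kt → 24 h equivalent = 42.06 × 24/30 ≈ 33.65 kt.
34 kt ≥ 30 kt ⇒ rapid intensification.

34 kt, yes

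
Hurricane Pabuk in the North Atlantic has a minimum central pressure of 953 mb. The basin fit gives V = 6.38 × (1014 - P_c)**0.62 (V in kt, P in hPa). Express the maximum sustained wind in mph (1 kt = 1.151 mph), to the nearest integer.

ΔP = 1014 − 953 = 61 mb.
V ≈ 6.38 × 61^0.62 = 6.38 × 12.791 ≈ 81.607 kt.
81.607 × 1.151 ≈ 93.93 mph → 94 mph.

94 mph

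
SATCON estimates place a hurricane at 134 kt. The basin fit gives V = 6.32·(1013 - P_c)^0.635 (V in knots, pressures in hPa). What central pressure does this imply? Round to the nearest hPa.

890 hPa

ΔP = (V / 6.32)^(1/0.635) = (134/6.32)^1.575.
134/6.32 = 21.203; 21.203^1.575 ≈ 122.69 hPa.
P_c = 1013 − 122.69 = 890.31 ≈ 890 hPa.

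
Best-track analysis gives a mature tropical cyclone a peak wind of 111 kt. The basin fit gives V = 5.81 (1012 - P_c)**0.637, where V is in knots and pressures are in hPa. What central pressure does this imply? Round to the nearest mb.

ΔP = (V / 5.81)^(1/0.637) = (111/5.81)^1.570.
111/5.81 = 19.105; 19.105^1.570 ≈ 102.62 mb.
P_c = 1012 − 102.62 = 909.38 ≈ 909 mb.

909 mb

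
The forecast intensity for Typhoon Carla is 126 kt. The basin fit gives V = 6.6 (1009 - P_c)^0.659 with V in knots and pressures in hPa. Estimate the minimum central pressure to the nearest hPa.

921 hPa

ΔP = (V / 6.6)^(1/0.659) = (126/6.6)^1.517.
126/6.6 = 19.091; 19.091^1.517 ≈ 87.82 hPa.
P_c = 1009 − 87.82 = 921.18 ≈ 921 hPa.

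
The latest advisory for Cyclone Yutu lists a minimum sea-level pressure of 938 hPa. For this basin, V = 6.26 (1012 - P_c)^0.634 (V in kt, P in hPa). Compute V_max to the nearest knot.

96 kt

ΔP = 1012 − 938 = 74 hPa.
74^0.634 ≈ 15.314.
V ≈ 6.26 × 15.314 ≈ 95.9 kt.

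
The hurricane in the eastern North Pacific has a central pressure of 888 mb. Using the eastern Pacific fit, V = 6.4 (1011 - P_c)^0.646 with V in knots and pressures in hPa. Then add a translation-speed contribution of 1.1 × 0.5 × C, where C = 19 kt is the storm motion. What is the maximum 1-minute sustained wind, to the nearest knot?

154 kt

ΔP = 1011 − 888 = 123 mb.
123^0.646 ≈ 22.391.
V ≈ 6.4 × 22.391 ≈ 143.3 kt.
Translation term: 1.1 × 0.5 × 19 = 10.45 kt.
Corrected V ≈ 153.75 kt → 154 kt.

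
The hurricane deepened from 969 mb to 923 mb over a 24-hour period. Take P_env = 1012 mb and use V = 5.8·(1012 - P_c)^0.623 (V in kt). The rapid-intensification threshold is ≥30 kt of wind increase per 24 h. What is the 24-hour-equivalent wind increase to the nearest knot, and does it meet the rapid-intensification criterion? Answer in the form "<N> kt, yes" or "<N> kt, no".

V₁: ΔP = 43, V ≈ 5.8 × 43^0.623 ≈ 60.41 kt.
V₂: ΔP = 89, V ≈ 5.8 × 89^0.623 ≈ 95.04 kt.
ΔV over 24 h = 34.63 kt → 24 h equivalent = 34.63 × 24/24 ≈ 34.63 kt.
35 kt ≥ 30 kt ⇒ rapid intensification.

35 kt, yes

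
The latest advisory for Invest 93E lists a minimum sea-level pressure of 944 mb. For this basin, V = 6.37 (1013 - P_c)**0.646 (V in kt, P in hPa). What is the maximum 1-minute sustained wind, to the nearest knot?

ΔP = 1013 − 944 = 69 mb.
69^0.646 ≈ 15.413.
V ≈ 6.37 × 15.413 ≈ 98.2 kt.

98 kt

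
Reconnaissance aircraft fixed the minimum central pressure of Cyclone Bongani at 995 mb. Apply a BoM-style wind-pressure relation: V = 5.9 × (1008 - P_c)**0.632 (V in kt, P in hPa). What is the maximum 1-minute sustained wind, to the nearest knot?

ΔP = 1008 − 995 = 13 mb.
13^0.632 ≈ 5.058.
V ≈ 5.9 × 5.058 ≈ 29.8 kt.

30 kt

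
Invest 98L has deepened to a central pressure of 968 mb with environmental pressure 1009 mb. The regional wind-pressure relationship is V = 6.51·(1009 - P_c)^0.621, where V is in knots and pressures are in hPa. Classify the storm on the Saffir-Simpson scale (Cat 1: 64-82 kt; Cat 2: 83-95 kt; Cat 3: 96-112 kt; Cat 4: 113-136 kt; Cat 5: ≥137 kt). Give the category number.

ΔP = 1009 − 968 = 41 mb.
V ≈ 6.51 × 41^0.621 = 6.51 × 10.04 ≈ 65 kt.
65 kt falls in the Category 1 band.

1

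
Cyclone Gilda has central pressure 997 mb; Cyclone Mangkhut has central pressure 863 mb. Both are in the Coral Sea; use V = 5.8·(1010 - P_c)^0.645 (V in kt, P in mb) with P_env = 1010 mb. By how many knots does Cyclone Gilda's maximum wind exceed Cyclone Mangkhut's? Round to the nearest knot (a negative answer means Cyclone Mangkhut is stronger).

Cyclone Gilda: ΔP = 13; V ≈ 5.8 × 13^0.645 ≈ 30.33 kt.
Cyclone Mangkhut: ΔP = 147; V ≈ 5.8 × 147^0.645 ≈ 144.99 kt.
Difference ≈ 30.33 − 144.99 = -114.66 → -115 kt.

-115 kt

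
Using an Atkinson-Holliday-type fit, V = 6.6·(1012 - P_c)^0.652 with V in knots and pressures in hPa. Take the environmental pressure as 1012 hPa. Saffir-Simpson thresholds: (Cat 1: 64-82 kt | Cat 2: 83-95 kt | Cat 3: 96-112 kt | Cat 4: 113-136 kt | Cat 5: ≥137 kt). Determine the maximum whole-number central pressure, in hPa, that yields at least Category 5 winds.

907 hPa

Category 5 begins at V = 137 kt.
Required ΔP = (137/6.6)^(1/0.652) = 20.758^1.534 ≈ 104.76 hPa.
P_c ≤ 1012 − 104.76 = 907.24, so the highest integer P_c is 907 hPa.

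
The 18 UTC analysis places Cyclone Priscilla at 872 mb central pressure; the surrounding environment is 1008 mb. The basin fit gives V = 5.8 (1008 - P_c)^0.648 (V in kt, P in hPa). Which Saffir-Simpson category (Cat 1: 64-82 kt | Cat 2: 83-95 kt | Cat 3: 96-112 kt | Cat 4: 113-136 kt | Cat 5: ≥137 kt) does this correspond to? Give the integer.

ΔP = 1008 − 872 = 136 mb.
V ≈ 5.8 × 136^0.648 = 5.8 × 24.13 ≈ 140 kt.
140 kt falls in the Category 5 band.

5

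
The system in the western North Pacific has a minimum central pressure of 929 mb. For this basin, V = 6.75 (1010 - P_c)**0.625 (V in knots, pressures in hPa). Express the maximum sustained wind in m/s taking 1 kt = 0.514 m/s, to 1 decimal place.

54.1 m/s

ΔP = 1010 − 929 = 81 mb.
V ≈ 6.75 × 81^0.625 = 6.75 × 15.588 ≈ 105.222 kt.
105.222 × 0.514 ≈ 54.08 m/s → 54.1 m/s.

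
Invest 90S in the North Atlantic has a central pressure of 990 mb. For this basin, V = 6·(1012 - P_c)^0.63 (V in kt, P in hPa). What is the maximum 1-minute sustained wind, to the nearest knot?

ΔP = 1012 − 990 = 22 mb.
22^0.63 ≈ 7.010.
V ≈ 6 × 7.010 ≈ 42.1 kt.

42 kt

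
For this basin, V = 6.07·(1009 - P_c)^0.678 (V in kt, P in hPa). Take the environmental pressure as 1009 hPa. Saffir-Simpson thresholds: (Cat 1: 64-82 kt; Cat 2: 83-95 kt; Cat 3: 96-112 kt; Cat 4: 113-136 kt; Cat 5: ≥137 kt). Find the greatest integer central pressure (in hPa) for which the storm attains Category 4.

Category 4 begins at V = 113 kt.
Required ΔP = (113/6.07)^(1/0.678) = 18.616^1.475 ≈ 74.64 hPa.
P_c ≤ 1009 − 74.64 = 934.36, so the highest integer P_c is 934 hPa.

934 hPa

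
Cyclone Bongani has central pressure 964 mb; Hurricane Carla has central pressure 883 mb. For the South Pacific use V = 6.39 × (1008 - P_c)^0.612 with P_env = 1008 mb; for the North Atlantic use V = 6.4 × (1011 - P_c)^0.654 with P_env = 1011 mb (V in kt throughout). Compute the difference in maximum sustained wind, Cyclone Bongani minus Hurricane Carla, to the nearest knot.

-88 kt

Cyclone Bongani: ΔP = 44; V ≈ 6.39 × 44^0.612 ≈ 64.76 kt.
Hurricane Carla: ΔP = 128; V ≈ 6.4 × 128^0.654 ≈ 152.86 kt.
Difference ≈ 64.76 − 152.86 = -88.10 → -88 kt.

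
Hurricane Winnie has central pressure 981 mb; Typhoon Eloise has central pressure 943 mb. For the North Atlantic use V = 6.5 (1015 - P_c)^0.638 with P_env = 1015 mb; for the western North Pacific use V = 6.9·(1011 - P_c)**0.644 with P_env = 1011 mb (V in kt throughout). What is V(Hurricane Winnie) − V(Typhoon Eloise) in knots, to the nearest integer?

Hurricane Winnie: ΔP = 34; V ≈ 6.5 × 34^0.638 ≈ 61.66 kt.
Typhoon Eloise: ΔP = 68; V ≈ 6.9 × 68^0.644 ≈ 104.47 kt.
Difference ≈ 61.66 − 104.47 = -42.81 → -43 kt.

-43 kt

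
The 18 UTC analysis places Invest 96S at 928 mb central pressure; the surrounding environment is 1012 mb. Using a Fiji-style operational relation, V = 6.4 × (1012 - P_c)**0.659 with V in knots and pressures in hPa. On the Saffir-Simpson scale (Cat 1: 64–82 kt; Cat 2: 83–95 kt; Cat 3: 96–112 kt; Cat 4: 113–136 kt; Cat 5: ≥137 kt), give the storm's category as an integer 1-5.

4

ΔP = 1012 − 928 = 84 mb.
V ≈ 6.4 × 84^0.659 = 6.4 × 18.54 ≈ 119 kt.
119 kt falls in the Category 4 band.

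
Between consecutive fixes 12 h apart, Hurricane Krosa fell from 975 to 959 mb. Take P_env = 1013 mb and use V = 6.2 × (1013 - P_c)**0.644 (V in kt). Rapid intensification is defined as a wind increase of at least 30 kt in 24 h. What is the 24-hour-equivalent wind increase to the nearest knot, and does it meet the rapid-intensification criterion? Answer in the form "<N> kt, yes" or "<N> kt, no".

V₁: ΔP = 38, V ≈ 6.2 × 38^0.644 ≈ 64.53 kt.
V₂: ΔP = 54, V ≈ 6.2 × 54^0.644 ≈ 80.92 kt.
ΔV over 12 h = 16.39 kt → 24 h equivalent = 16.39 × 24/12 ≈ 32.78 kt.
33 kt ≥ 30 kt ⇒ rapid intensification.

33 kt, yes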